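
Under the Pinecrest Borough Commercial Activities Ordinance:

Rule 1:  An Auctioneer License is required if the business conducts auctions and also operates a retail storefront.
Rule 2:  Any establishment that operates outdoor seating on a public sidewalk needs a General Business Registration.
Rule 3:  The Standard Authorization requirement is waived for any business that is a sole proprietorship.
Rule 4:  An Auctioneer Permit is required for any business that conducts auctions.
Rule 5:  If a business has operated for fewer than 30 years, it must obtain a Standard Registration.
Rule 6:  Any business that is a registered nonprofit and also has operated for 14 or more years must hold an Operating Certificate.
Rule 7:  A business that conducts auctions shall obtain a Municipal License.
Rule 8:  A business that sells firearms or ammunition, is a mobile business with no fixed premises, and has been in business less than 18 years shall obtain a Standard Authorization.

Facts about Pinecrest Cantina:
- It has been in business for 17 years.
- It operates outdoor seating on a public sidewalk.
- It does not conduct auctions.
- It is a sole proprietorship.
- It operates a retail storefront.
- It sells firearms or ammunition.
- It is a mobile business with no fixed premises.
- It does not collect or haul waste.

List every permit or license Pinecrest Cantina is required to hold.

Rule 1: does not conduct auctions; operates a retail storefront → Auctioneer License not required.
Rule 2: operates outdoor seating on a public sidewalk → General Business Registration required.
Rule 3: is a sole proprietorship → exempt from Standard Authorization.
Rule 4: does not conduct auctions → Auctioneer Permit not required.
Rule 5: years in business 17 < 30 → Standard Registration required.
Rule 6: is a sole proprietorship (not: is a registered nonprofit); years in business 17 ≥ 14 → Operating Certificate not required.
Rule 7: does not conduct auctions → Municipal License not required.
Rule 8: sells firearms or ammunition; is a mobile business with no fixed premises; years in business 17 < 18 → Standard Authorization required.

General Business Registration, Standard Registration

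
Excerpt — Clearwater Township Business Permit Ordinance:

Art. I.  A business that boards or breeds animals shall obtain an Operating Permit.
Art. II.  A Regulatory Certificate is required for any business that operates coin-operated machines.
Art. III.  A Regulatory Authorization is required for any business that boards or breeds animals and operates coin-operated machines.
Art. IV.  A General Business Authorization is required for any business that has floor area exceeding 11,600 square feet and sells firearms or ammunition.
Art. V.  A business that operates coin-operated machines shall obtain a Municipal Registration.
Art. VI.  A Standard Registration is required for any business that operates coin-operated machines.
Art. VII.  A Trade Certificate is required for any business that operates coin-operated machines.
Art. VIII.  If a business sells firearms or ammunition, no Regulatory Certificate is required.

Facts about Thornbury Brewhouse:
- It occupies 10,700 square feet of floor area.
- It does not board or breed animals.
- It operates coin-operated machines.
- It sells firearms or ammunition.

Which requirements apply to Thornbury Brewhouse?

Art. I. does not board or breed animals → Operating Permit not required.
Art. II. operates coin-operated machines → Regulatory Certificate required.
Art. III. does not board or breed animals; operates coin-operated machines → Regulatory Authorization not required.
Art. IV. floor area 10,700 square feet ≤ 11,600 square feet; sells firearms or ammunition → General Business Authorization not required.
Art. V. operates coin-operated machines → Municipal Registration required.
Art. VI. operates coin-operated machines → Standard Registration required.
Art. VII. operates coin-operated machines → Trade Certificate required.
Art. VIII. sells firearms or ammunition → exempt from Regulatory Certificate.

Municipal Registration, Standard Registration, Trade Certificate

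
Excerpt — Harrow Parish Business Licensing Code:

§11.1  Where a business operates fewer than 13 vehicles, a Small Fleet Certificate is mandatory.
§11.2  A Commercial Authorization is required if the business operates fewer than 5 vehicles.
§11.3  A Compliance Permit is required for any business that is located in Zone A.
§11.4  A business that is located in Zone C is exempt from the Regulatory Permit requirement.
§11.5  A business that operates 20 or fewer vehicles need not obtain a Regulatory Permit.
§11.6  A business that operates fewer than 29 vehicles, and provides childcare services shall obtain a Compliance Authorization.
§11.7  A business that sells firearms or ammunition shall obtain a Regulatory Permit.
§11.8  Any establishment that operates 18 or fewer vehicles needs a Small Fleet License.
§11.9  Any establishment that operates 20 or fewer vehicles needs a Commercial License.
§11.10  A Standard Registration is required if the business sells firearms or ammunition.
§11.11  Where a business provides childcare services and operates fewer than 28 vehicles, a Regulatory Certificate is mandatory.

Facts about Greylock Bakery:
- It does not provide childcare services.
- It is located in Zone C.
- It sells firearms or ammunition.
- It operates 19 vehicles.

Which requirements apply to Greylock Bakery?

§11.1 vehicles 19 ≥ 13 → Small Fleet Certificate not required.
§11.2 vehicles 19 ≥ 5 → Commercial Authorization not required.
§11.3 is located in Zone C (not: is located in Zone A) → Compliance Permit not required.
§11.4 is located in Zone C → exempt from Regulatory Permit.
§11.5 vehicles 19 ≤ 20 → exempt from Regulatory Permit.
§11.6 vehicles 19 < 29; does not provide childcare services → Compliance Authorization not required.
§11.7 sells firearms or ammunition → Regulatory Permit required.
§11.8 vehicles 19 > 18 → Small Fleet License not required.
§11.9 vehicles 19 ≤ 20 → Commercial License required.
§11.10 sells firearms or ammunition → Standard Registration required.
§11.11 does not provide childcare services; vehicles 19 < 28 → Regulatory Certificate not required.

Commercial License, Standard Registration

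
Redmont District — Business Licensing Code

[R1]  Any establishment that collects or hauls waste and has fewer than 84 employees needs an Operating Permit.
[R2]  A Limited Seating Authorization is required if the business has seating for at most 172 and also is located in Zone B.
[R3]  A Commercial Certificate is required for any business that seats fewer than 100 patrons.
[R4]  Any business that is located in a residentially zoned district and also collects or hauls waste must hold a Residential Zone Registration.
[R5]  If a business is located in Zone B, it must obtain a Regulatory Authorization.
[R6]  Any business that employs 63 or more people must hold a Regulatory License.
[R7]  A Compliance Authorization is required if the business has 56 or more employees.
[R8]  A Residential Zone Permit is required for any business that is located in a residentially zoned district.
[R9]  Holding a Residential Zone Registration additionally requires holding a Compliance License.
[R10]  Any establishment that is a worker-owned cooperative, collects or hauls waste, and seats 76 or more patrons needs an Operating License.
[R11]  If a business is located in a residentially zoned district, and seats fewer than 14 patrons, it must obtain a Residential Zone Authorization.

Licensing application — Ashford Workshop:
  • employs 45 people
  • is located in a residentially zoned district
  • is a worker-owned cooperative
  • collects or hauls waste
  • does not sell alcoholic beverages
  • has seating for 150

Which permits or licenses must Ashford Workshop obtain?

Compliance License, Operating License, Operating Permit, Residential Zone Permit, Residential Zone Registration

[R1] collects or hauls waste; employees 45 < 84 → Operating Permit required.
[R2] seating 150 ≤ 172; is located in a residentially zoned district (not: is located in Zone B) → Limited Seating Authorization not required.
[R3] seating 150 ≥ 100 → Commercial Certificate not required.
[R4] is located in a residentially zoned district; collects or hauls waste → Residential Zone Registration required.
[R5] is located in a residentially zoned district (not: is located in Zone B) → Regulatory Authorization not required.
[R6] employees 45 < 63 → Regulatory License not required.
[R7] employees 45 < 56 → Compliance Authorization not required.
[R8] is located in a residentially zoned district → Residential Zone Permit required.
[R9] Residential Zone Registration is required → Compliance License also required.
[R10] is a worker-owned cooperative; collects or hauls waste; seating 150 ≥ 76 → Operating License required.
[R11] is located in a residentially zoned district; seating 150 ≥ 14 → Residential Zone Authorization not required.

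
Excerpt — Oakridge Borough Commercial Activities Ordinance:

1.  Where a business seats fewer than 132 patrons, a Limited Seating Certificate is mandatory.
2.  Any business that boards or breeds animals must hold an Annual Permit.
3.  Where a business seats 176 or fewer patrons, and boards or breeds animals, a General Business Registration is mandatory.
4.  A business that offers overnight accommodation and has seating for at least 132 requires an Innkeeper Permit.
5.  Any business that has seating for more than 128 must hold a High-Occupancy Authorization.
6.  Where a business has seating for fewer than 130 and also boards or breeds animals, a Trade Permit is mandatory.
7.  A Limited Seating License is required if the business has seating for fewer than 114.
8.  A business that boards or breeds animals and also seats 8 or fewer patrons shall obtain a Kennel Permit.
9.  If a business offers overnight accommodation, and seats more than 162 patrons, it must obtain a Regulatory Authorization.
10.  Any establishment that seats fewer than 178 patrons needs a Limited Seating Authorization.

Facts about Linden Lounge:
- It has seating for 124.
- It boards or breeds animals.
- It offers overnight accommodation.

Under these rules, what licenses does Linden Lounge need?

1. seating 124 < 132 → Limited Seating Certificate required.
2. boards or breeds animals → Annual Permit required.
3. seating 124 ≤ 176; boards or breeds animals → General Business Registration required.
4. offers overnight accommodation; seating 124 < 132 → Innkeeper Permit not required.
5. seating 124 ≤ 128 → High-Occupancy Authorization not required.
6. seating 124 < 130; boards or breeds animals → Trade Permit required.
7. seating 124 ≥ 114 → Limited Seating License not required.
8. boards or breeds animals; seating 124 > 8 → Kennel Permit not required.
9. offers overnight accommodation; seating 124 ≤ 162 → Regulatory Authorization not required.
10. seating 124 < 178 → Limited Seating Authorization required.

Annual Permit, General Business Registration, Limited Seating Authorization, Limited Seating Certificate, Trade Permit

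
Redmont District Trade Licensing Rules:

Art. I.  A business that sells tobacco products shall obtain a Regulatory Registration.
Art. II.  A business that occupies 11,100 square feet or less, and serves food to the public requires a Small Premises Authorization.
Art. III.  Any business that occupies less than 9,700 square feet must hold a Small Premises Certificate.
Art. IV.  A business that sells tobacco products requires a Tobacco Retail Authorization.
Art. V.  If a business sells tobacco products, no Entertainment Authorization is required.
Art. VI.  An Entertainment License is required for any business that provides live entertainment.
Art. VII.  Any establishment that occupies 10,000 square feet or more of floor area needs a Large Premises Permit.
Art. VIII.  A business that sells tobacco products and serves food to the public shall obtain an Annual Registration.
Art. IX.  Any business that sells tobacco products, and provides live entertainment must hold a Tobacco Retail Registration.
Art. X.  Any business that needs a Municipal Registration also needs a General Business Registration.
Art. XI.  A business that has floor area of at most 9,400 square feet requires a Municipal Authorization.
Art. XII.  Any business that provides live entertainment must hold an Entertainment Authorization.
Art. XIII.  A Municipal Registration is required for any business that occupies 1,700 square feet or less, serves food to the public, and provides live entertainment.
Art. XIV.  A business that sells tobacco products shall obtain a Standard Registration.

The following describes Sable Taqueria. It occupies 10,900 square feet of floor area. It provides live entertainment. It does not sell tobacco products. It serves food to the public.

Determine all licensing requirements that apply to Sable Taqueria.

Entertainment Authorization, Entertainment License, Large Premises Permit, Small Premises Authorization

Art. I. does not sell tobacco products → Regulatory Registration not required.
Art. II. floor area 10,900 square feet ≤ 11,100 square feet; serves food to the public → Small Premises Authorization required.
Art. III. floor area 10,900 square feet ≥ 9,700 square feet → Small Premises Certificate not required.
Art. IV. does not sell tobacco products → Tobacco Retail Authorization not required.
Art. V. does not sell tobacco products → Entertainment Authorization exemption does not apply.
Art. VI. provides live entertainment → Entertainment License required.
Art. VII. floor area 10,900 square feet ≥ 10,000 square feet → Large Premises Permit required.
Art. VIII. does not sell tobacco products; serves food to the public → Annual Registration not required.
Art. IX. does not sell tobacco products; provides live entertainment → Tobacco Retail Registration not required.
Art. X. Municipal Registration is not required → no effect.
Art. XI. floor area 10,900 square feet > 9,400 square feet → Municipal Authorization not required.
Art. XII. provides live entertainment → Entertainment Authorization required.
Art. XIII. floor area 10,900 square feet > 1,700 square feet; serves food to the public; provides live entertainment → Municipal Registration not required.
Art. XIV. does not sell tobacco products → Standard Registration not required.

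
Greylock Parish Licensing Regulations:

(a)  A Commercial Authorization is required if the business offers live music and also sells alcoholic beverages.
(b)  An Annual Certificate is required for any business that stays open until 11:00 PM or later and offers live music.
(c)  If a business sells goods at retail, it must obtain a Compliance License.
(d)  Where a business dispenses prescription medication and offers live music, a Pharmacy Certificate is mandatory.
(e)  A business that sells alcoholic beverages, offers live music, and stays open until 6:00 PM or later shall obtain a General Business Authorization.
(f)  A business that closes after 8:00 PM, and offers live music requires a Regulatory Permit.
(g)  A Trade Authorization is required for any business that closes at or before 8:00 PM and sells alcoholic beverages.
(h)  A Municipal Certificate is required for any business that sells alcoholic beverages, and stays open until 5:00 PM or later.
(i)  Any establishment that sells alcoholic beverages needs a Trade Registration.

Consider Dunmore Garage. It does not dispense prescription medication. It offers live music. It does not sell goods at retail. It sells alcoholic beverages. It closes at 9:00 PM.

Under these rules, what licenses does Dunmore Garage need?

(a) offers live music; sells alcoholic beverages → Commercial Authorization required.
(b) closes 9:00 PM, at/before 11:00 PM; offers live music → Annual Certificate not required.
(c) does not sell goods at retail → Compliance License not required.
(d) does not dispense prescription medication; offers live music → Pharmacy Certificate not required.
(e) sells alcoholic beverages; offers live music; closes 9:00 PM, after 6:00 PM → General Business Authorization required.
(f) closes 9:00 PM, after 8:00 PM; offers live music → Regulatory Permit required.
(g) closes 9:00 PM, after 8:00 PM; sells alcoholic beverages → Trade Authorization not required.
(h) sells alcoholic beverages; closes 9:00 PM, after 5:00 PM → Municipal Certificate required.
(i) sells alcoholic beverages → Trade Registration required.

Commercial Authorization, General Business Authorization, Municipal Certificate, Regulatory Permit, Trade Registration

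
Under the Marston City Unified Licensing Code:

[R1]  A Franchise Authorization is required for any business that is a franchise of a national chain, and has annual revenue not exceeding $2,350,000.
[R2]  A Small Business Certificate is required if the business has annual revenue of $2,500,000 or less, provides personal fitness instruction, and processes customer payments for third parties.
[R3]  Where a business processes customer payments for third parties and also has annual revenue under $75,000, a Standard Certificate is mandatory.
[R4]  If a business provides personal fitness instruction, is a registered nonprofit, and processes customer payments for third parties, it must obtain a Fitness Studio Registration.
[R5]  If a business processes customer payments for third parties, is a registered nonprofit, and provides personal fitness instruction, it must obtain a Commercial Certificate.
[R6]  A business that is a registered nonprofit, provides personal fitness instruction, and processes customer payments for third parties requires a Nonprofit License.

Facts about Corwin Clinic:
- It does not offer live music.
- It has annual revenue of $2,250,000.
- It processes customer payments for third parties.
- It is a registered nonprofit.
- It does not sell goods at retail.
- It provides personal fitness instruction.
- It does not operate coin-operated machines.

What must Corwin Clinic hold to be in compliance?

Commercial Certificate, Fitness Studio Registration, Nonprofit License, Small Business Certificate

[R1] is a registered nonprofit (not: is a franchise of a national chain); revenue $2,250,000 ≤ $2,350,000 → Franchise Authorization not required.
[R2] revenue $2,250,000 ≤ $2,500,000; provides personal fitness instruction; processes customer payments for third parties → Small Business Certificate required.
[R3] processes customer payments for third parties; revenue $2,250,000 ≥ $75,000 → Standard Certificate not required.
[R4] provides personal fitness instruction; is a registered nonprofit; processes customer payments for third parties → Fitness Studio Registration required.
[R5] processes customer payments for third parties; is a registered nonprofit; provides personal fitness instruction → Commercial Certificate required.
[R6] is a registered nonprofit; provides personal fitness instruction; processes customer payments for third parties → Nonprofit License required.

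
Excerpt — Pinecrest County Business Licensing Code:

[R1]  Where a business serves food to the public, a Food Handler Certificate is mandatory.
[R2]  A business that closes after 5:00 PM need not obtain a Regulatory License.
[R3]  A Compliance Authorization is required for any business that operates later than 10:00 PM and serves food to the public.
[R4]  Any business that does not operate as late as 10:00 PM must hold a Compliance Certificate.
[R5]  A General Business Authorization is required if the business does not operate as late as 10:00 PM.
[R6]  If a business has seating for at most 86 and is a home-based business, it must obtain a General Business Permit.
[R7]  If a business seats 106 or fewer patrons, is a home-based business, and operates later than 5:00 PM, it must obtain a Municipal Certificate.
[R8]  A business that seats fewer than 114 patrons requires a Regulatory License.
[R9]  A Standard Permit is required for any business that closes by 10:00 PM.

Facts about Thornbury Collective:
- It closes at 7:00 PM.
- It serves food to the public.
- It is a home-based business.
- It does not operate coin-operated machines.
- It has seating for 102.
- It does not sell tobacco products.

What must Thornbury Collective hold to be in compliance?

Compliance Certificate, Food Handler Certificate, General Business Authorization, Municipal Certificate, Standard Permit

[R1] serves food to the public → Food Handler Certificate required.
[R2] closes 7:00 PM, after 5:00 PM → exempt from Regulatory License.
[R3] closes 7:00 PM, at/before 10:00 PM; serves food to the public → Compliance Authorization not required.
[R4] closes 7:00 PM, at/before 10:00 PM → Compliance Certificate required.
[R5] closes 7:00 PM, at/before 10:00 PM → General Business Authorization required.
[R6] seating 102 > 86; is a home-based business → General Business Permit not required.
[R7] seating 102 ≤ 106; is a home-based business; closes 7:00 PM, after 5:00 PM → Municipal Certificate required.
[R8] seating 102 < 114 → Regulatory License required.
[R9] closes 7:00 PM, at/before 10:00 PM → Standard Permit required.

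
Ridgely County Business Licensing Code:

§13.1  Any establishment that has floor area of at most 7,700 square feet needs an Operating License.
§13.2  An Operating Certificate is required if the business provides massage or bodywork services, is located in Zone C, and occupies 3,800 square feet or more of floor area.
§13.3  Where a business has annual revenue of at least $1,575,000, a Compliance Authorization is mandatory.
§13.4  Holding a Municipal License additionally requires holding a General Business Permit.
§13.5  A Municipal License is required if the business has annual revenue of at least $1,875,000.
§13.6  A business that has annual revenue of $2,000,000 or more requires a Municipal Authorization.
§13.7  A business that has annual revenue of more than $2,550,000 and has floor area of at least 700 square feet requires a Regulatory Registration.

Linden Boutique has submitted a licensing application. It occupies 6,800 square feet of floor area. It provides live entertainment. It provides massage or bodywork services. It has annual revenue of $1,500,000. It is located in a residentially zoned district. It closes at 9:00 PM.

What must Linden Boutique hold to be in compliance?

Operating License

§13.1 floor area 6,800 square feet ≤ 7,700 square feet → Operating License required.
§13.2 provides massage or bodywork services; is located in a residentially zoned district (not: is located in Zone C); floor area 6,800 square feet ≥ 3,800 square feet → Operating Certificate not required.
§13.3 revenue $1,500,000 < $1,575,000 → Compliance Authorization not required.
§13.4 Municipal License is not required → no effect.
§13.5 revenue $1,500,000 < $1,875,000 → Municipal License not required.
§13.6 revenue $1,500,000 < $2,000,000 → Municipal Authorization not required.
§13.7 revenue $1,500,000 ≤ $2,550,000; floor area 6,800 square feet ≥ 700 square feet → Regulatory Registration not required.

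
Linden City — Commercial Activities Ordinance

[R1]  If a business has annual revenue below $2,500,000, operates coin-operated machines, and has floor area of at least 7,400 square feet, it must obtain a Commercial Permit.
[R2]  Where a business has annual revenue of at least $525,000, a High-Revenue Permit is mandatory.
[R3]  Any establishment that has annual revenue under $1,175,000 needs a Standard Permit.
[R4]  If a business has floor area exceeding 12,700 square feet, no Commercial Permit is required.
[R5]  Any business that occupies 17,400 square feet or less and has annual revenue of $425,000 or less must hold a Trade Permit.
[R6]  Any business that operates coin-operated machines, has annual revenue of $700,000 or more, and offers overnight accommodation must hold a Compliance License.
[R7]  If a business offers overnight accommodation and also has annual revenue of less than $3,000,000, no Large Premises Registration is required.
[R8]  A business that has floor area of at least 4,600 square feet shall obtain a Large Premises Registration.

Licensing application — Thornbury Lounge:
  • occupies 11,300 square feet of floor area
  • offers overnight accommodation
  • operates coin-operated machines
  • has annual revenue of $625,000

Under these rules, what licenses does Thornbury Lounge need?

[R1] revenue $625,000 < $2,500,000; operates coin-operated machines; floor area 11,300 square feet ≥ 7,400 square feet → Commercial Permit required.
[R2] revenue $625,000 ≥ $525,000 → High-Revenue Permit required.
[R3] revenue $625,000 < $1,175,000 → Standard Permit required.
[R4] floor area 11,300 square feet ≤ 12,700 square feet → Commercial Permit exemption does not apply.
[R5] floor area 11,300 square feet ≤ 17,400 square feet; revenue $625,000 > $425,000 → Trade Permit not required.
[R6] operates coin-operated machines; revenue $625,000 < $700,000; offers overnight accommodation → Compliance License not required.
[R7] offers overnight accommodation; revenue $625,000 < $3,000,000 → exempt from Large Premises Registration.
[R8] floor area 11,300 square feet ≥ 4,600 square feet → Large Premises Registration required.

Commercial Permit, High-Revenue Permit, Standard Permit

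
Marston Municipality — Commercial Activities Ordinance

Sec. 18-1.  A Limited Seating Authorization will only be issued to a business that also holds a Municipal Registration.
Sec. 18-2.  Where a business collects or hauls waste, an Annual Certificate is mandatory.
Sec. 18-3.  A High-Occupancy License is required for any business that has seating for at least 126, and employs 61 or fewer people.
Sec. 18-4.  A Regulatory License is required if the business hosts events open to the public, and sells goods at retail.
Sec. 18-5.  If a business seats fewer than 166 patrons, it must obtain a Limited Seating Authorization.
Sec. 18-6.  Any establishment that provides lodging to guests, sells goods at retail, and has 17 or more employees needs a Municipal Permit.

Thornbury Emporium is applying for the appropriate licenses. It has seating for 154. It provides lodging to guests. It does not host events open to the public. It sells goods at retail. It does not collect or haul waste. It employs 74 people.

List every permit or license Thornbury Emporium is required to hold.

Limited Seating Authorization, Municipal Permit, Municipal Registration

Sec. 18-1. Limited Seating Authorization is required → Municipal Registration also required.
Sec. 18-2. does not collect or haul waste → Annual Certificate not required.
Sec. 18-3. seating 154 ≥ 126; employees 74 > 61 → High-Occupancy License not required.
Sec. 18-4. does not host events open to the public; sells goods at retail → Regulatory License not required.
Sec. 18-5. seating 154 < 166 → Limited Seating Authorization required.
Sec. 18-6. provides lodging to guests; sells goods at retail; employees 74 ≥ 17 → Municipal Permit required.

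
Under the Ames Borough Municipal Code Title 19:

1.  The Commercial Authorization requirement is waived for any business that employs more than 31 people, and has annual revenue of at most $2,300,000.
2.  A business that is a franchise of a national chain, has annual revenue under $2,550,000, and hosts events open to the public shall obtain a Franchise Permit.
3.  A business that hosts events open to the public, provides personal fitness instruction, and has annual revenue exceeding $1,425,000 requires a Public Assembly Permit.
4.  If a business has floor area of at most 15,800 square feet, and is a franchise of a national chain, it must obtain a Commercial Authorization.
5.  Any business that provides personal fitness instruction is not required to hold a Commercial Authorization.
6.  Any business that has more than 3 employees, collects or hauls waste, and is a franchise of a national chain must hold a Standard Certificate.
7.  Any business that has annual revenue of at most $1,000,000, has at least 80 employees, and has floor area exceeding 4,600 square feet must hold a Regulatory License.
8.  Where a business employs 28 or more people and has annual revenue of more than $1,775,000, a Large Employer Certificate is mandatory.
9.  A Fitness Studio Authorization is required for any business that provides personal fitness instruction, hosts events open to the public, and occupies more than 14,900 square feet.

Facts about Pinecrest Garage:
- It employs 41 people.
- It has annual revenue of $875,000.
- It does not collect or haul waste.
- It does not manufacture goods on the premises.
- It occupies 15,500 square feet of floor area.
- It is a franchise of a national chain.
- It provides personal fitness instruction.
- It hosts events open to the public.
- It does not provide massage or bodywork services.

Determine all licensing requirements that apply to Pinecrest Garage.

Fitness Studio Authorization, Franchise Permit

1. employees 41 > 31; revenue $875,000 ≤ $2,300,000 → exempt from Commercial Authorization.
2. is a franchise of a national chain; revenue $875,000 < $2,550,000; hosts events open to the public → Franchise Permit required.
3. hosts events open to the public; provides personal fitness instruction; revenue $875,000 ≤ $1,425,000 → Public Assembly Permit not required.
4. floor area 15,500 square feet ≤ 15,800 square feet; is a franchise of a national chain → Commercial Authorization required.
5. provides personal fitness instruction → exempt from Commercial Authorization.
6. employees 41 > 3; does not collect or haul waste; is a franchise of a national chain → Standard Certificate not required.
7. revenue $875,000 ≤ $1,000,000; employees 41 < 80; floor area 15,500 square feet > 4,600 square feet → Regulatory License not required.
8. employees 41 ≥ 28; revenue $875,000 ≤ $1,775,000 → Large Employer Certificate not required.
9. provides personal fitness instruction; hosts events open to the public; floor area 15,500 square feet > 14,900 square feet → Fitness Studio Authorization required.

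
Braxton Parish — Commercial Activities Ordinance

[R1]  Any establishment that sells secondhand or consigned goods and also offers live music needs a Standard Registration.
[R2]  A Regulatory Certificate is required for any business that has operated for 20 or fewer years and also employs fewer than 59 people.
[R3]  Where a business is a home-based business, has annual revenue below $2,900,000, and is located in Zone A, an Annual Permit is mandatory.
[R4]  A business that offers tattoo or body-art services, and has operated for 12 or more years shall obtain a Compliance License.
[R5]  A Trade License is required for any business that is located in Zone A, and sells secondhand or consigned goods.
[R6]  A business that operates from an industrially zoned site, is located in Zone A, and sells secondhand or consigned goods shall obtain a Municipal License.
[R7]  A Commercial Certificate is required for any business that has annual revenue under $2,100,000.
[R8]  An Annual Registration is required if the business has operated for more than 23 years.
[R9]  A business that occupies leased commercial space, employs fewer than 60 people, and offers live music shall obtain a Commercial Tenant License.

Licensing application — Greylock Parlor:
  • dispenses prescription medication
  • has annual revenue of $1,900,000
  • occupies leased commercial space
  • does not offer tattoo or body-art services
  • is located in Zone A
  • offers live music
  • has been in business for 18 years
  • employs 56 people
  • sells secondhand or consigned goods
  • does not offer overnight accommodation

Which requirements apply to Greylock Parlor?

[R1] sells secondhand or consigned goods; offers live music → Standard Registration required.
[R2] years in business 18 ≤ 20; employees 56 < 59 → Regulatory Certificate required.
[R3] occupies leased commercial space (not: is a home-based business); revenue $1,900,000 < $2,900,000; is located in Zone A → Annual Permit not required.
[R4] does not offer tattoo or body-art services; years in business 18 ≥ 12 → Compliance License not required.
[R5] is located in Zone A; sells secondhand or consigned goods → Trade License required.
[R6] occupies leased commercial space (not: operates from an industrially zoned site); is located in Zone A; sells secondhand or consigned goods → Municipal License not required.
[R7] revenue $1,900,000 < $2,100,000 → Commercial Certificate required.
[R8] years in business 18 ≤ 23 → Annual Registration not required.
[R9] occupies leased commercial space; employees 56 < 60; offers live music → Commercial Tenant License required.

Commercial Certificate, Commercial Tenant License, Regulatory Certificate, Standard Registration, Trade License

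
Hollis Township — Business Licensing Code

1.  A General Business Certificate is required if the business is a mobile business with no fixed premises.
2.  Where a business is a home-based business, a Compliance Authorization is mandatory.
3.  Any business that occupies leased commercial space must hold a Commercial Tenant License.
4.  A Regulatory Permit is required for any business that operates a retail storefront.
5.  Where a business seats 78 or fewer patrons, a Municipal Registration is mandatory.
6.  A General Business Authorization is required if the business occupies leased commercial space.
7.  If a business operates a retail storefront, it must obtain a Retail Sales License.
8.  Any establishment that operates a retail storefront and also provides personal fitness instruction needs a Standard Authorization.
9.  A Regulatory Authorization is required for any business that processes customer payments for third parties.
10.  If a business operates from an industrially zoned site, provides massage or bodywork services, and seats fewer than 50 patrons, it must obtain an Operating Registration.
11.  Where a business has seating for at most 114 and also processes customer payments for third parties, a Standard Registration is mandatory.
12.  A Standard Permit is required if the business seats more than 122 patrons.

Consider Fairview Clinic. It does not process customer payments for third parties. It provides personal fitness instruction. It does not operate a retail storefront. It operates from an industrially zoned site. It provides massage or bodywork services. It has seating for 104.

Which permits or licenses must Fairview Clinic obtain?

1. operates from an industrially zoned site (not: is a mobile business with no fixed premises) → General Business Certificate not required.
2. operates from an industrially zoned site (not: is a home-based business) → Compliance Authorization not required.
3. operates from an industrially zoned site (not: occupies leased commercial space) → Commercial Tenant License not required.
4. does not operate a retail storefront → Regulatory Permit not required.
5. seating 104 > 78 → Municipal Registration not required.
6. operates from an industrially zoned site (not: occupies leased commercial space) → General Business Authorization not required.
7. does not operate a retail storefront → Retail Sales License not required.
8. does not operate a retail storefront; provides personal fitness instruction → Standard Authorization not required.
9. does not process customer payments for third parties → Regulatory Authorization not required.
10. operates from an industrially zoned site; provides massage or bodywork services; seating 104 ≥ 50 → Operating Registration not required.
11. seating 104 ≤ 114; does not process customer payments for third parties → Standard Registration not required.
12. seating 104 ≤ 122 → Standard Permit not required.

None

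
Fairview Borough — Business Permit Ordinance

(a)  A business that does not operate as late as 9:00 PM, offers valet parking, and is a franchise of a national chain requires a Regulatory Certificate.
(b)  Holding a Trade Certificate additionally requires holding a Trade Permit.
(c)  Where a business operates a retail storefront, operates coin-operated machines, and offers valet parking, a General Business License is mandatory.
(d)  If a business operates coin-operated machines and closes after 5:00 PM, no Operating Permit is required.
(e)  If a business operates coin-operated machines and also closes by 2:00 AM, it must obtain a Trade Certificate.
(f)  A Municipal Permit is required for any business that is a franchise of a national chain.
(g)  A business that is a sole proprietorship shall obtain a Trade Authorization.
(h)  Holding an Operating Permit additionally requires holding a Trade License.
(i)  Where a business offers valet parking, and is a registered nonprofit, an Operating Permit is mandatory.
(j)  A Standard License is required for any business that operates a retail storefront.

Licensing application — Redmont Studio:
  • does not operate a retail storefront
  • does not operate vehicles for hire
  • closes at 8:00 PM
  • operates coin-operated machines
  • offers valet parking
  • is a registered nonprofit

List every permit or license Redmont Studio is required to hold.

Trade Certificate, Trade Permit

(a) closes 8:00 PM, at/before 9:00 PM; offers valet parking; is a registered nonprofit (not: is a franchise of a national chain) → Regulatory Certificate not required.
(b) Trade Certificate is required → Trade Permit also required.
(c) does not operate a retail storefront; operates coin-operated machines; offers valet parking → General Business License not required.
(d) operates coin-operated machines; closes 8:00 PM, after 5:00 PM → exempt from Operating Permit.
(e) operates coin-operated machines; closes 8:00 PM, at/before 2:00 AM → Trade Certificate required.
(f) is a registered nonprofit (not: is a franchise of a national chain) → Municipal Permit not required.
(g) is a registered nonprofit (not: is a sole proprietorship) → Trade Authorization not required.
(h) Operating Permit is not required → no effect.
(i) offers valet parking; is a registered nonprofit → Operating Permit required.
(j) does not operate a retail storefront → Standard License not required.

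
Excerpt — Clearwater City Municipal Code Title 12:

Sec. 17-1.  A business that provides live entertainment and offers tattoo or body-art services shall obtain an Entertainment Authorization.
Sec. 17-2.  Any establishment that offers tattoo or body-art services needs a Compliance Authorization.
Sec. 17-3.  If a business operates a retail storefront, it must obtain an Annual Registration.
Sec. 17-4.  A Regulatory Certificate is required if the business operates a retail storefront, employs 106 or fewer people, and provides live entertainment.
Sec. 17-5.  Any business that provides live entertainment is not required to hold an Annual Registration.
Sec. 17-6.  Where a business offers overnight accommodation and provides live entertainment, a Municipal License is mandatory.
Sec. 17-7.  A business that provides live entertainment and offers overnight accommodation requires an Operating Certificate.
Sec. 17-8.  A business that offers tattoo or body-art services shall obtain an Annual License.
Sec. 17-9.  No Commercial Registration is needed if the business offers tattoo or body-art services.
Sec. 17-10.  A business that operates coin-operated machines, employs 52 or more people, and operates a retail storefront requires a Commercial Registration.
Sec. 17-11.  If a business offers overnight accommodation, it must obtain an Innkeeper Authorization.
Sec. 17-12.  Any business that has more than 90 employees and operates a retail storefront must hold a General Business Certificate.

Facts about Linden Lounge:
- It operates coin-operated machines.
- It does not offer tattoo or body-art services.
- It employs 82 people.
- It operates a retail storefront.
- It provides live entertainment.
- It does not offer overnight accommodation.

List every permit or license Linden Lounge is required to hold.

Commercial Registration, Regulatory Certificate

Sec. 17-1. provides live entertainment; does not offer tattoo or body-art services → Entertainment Authorization not required.
Sec. 17-2. does not offer tattoo or body-art services → Compliance Authorization not required.
Sec. 17-3. operates a retail storefront → Annual Registration required.
Sec. 17-4. operates a retail storefront; employees 82 ≤ 106; provides live entertainment → Regulatory Certificate required.
Sec. 17-5. provides live entertainment → exempt from Annual Registration.
Sec. 17-6. does not offer overnight accommodation; provides live entertainment → Municipal License not required.
Sec. 17-7. provides live entertainment; does not offer overnight accommodation → Operating Certificate not required.
Sec. 17-8. does not offer tattoo or body-art services → Annual License not required.
Sec. 17-9. does not offer tattoo or body-art services → Commercial Registration exemption does not apply.
Sec. 17-10. operates coin-operated machines; employees 82 ≥ 52; operates a retail storefront → Commercial Registration required.
Sec. 17-11. does not offer overnight accommodation → Innkeeper Authorization not required.
Sec. 17-12. employees 82 ≤ 90; operates a retail storefront → General Business Certificate not required.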